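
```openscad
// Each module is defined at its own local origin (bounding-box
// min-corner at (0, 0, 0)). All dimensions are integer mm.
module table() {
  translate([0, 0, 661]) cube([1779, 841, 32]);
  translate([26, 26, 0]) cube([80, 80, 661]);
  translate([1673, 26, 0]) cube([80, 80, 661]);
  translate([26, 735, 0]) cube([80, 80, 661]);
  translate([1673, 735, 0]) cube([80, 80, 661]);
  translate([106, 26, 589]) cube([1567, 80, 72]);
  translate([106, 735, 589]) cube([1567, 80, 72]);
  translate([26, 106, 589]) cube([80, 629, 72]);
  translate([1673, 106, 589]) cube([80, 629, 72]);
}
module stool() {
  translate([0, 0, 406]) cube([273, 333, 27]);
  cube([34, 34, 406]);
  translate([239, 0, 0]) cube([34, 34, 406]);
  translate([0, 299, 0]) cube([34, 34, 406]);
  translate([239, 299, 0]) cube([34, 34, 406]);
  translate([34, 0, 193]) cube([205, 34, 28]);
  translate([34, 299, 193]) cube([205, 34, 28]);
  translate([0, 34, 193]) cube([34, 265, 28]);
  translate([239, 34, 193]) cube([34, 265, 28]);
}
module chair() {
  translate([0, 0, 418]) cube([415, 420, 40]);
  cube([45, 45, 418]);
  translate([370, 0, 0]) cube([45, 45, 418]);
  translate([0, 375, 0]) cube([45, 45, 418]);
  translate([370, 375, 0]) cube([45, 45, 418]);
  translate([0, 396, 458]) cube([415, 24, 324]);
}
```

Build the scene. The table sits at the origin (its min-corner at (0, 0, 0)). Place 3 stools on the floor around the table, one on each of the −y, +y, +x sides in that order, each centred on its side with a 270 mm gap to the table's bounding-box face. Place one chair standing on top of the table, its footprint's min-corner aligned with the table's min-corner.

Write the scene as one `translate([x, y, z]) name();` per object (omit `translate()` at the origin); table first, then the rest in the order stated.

table();
translate([753, -603, 0]) stool();
translate([753, 1111, 0]) stool();
translate([2049, 254, 0]) stool();
translate([0, 0, 693]) chair();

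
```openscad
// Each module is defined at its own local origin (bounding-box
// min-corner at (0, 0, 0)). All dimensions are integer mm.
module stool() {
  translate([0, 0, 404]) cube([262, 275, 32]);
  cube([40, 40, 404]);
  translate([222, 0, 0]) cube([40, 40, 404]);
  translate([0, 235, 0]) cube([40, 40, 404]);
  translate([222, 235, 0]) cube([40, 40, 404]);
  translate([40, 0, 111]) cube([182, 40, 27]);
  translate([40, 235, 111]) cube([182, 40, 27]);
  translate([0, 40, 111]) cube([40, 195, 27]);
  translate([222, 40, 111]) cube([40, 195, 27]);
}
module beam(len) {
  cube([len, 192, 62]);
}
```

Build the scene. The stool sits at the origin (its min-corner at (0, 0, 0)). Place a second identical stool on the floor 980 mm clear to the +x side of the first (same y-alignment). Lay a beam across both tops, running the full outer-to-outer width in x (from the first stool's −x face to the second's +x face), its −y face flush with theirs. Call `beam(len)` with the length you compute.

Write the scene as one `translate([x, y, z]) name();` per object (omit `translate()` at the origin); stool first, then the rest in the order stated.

stool();
translate([1242, 0, 0]) stool();
translate([0, 0, 436]) beam(1504);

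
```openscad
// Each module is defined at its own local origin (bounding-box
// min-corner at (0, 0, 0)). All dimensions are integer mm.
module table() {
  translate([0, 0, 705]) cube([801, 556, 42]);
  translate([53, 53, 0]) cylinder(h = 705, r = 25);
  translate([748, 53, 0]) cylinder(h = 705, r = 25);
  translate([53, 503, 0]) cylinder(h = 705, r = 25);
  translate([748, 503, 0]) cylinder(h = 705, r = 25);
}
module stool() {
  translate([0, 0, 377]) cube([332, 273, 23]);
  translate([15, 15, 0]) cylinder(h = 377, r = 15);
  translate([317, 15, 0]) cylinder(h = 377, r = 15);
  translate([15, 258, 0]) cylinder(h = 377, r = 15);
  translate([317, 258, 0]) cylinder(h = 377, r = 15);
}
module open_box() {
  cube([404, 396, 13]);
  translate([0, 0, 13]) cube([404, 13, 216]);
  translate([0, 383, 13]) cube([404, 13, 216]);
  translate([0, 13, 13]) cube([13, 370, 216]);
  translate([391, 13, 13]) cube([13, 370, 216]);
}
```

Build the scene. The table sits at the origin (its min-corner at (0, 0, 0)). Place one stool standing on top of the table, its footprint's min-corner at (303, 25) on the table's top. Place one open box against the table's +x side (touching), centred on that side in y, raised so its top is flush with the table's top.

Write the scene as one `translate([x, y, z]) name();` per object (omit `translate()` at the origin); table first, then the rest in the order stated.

table();
translate([303, 25, 747]) stool();
translate([801, 80, 518]) open_box();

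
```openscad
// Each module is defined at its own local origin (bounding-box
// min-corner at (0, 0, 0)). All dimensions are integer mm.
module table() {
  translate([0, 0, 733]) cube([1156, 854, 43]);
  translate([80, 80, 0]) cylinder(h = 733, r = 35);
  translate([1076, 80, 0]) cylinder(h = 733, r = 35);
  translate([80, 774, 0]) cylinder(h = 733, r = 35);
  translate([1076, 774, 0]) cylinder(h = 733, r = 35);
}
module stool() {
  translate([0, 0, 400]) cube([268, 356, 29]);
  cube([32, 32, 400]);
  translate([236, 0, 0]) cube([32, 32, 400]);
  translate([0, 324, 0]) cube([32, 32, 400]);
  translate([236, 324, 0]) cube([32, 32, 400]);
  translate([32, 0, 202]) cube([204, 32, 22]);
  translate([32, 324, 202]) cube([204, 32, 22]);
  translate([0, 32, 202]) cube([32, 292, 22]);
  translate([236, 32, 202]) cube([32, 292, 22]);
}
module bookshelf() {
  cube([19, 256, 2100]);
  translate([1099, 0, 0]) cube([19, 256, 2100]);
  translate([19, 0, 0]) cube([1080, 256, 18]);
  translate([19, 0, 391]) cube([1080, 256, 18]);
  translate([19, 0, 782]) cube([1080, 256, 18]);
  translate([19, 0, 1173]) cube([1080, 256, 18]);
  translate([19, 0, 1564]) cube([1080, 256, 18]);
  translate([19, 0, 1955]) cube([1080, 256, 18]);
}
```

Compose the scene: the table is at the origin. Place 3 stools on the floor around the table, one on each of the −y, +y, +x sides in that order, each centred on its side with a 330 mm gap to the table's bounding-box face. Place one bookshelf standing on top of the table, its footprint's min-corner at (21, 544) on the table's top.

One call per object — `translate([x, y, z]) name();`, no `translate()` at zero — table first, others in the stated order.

table();
translate([444, -686, 0]) stool();
translate([444, 1184, 0]) stool();
translate([1486, 249, 0]) stool();
translate([21, 544, 776]) bookshelf();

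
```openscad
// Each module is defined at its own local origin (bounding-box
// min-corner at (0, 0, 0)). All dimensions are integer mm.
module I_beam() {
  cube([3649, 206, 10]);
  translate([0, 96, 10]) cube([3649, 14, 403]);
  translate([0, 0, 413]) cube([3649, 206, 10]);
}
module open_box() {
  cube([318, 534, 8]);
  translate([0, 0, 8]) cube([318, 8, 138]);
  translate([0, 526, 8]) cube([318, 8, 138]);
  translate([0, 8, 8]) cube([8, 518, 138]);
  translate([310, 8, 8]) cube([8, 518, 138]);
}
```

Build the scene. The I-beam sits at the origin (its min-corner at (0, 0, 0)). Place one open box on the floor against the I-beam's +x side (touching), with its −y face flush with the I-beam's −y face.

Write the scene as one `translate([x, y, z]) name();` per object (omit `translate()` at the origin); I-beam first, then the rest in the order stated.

I_beam();
translate([3649, 0, 0]) open_box();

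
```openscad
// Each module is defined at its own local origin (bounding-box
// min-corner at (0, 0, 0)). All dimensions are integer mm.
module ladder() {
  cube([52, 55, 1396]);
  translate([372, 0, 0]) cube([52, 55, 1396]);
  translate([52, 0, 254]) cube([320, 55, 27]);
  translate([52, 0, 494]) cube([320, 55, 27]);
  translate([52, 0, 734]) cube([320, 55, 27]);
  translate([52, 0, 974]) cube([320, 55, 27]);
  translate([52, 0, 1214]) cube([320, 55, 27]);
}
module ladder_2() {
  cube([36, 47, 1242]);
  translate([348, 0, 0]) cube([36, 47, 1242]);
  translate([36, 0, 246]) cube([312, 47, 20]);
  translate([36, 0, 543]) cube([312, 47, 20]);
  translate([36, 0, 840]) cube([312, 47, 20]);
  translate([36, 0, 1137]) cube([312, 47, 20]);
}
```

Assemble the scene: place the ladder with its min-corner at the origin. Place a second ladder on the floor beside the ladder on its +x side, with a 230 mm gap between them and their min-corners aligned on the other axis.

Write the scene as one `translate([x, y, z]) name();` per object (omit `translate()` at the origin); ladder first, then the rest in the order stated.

ladder();
translate([654, 0, 0]) ladder_2();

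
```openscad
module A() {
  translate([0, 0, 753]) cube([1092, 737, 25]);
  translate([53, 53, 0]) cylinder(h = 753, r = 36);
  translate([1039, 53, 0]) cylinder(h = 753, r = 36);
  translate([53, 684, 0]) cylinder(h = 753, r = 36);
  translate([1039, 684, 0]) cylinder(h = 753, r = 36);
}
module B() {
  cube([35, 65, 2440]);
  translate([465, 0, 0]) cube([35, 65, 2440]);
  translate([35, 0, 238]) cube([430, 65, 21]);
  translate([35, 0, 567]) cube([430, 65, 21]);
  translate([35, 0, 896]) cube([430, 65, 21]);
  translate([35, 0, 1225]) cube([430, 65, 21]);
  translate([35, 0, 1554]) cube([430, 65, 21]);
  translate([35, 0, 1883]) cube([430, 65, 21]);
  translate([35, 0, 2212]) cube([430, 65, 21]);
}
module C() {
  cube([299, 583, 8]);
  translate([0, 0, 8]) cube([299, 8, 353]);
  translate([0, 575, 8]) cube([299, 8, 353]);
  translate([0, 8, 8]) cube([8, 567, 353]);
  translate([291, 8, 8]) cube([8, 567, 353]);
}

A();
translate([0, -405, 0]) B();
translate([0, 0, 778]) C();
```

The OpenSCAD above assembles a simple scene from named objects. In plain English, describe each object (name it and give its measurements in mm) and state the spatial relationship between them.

A is a table: top 1092 mm (x) × 737 mm (y), 25 mm thick, upper face at z = 778 mm, on four round legs of 72 mm diameter, each leg's bounding box inset 17 mm from the nearest pair of top edges, running from z = 0 to the bottom of the top.

B is a straight ladder. Two 35×65 mm vertical rails, 2440 mm tall, stand 500 mm apart (outside-to-outside) with their front faces coplanar on the −y side. 7 rungs, each 65 mm deep and 21 mm tall, span between the inner faces of the rails, front faces flush with the rails. The lowest rung's underside is at z = 238 mm and rungs are spaced 329 mm apart (underside to underside).

C is an open-topped rectangular box: outside dimensions 299×583×361 mm, with a uniform wall and base thickness of 8 mm. The base is a full 299×583 slab on the floor; four walls sit on top of the base. The front and back walls (the −y and +y sides) span the full width; the two side walls fit between them.

The ladder is on the floor beside the table on its −y side. The open box is on top of the table.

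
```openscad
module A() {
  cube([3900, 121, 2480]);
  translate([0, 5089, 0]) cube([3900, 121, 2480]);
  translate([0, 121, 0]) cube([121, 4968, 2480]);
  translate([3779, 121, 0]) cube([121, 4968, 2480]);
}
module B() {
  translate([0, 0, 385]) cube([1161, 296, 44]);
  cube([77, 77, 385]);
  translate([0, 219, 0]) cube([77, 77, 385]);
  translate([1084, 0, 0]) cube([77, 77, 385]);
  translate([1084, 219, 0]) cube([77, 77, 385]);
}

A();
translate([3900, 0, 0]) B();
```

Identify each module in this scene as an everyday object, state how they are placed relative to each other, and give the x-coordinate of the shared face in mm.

The house frame's +x face and the bench's −x face are both at x = 3900 mm.

A is a house frame. B is a bench. The bench is against the house frame's +x side, with their −y faces flush. The x-coordinate of the shared face is 3900 mm.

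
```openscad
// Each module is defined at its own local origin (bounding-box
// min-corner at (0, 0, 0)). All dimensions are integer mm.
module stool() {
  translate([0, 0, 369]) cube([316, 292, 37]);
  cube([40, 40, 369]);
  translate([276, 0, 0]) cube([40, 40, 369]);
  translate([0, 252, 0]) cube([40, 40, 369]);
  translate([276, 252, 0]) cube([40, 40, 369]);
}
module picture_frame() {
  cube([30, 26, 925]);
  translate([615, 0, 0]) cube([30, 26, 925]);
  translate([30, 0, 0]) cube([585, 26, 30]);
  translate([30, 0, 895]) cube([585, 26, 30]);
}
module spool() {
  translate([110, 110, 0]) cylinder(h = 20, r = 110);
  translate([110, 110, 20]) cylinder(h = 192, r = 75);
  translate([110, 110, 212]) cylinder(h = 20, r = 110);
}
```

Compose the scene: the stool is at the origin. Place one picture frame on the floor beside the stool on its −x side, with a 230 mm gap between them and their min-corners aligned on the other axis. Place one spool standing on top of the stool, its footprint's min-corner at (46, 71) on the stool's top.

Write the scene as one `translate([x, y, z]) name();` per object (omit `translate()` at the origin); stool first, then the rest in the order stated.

stool();
translate([-875, 0, 0]) picture_frame();
translate([46, 71, 406]) spool();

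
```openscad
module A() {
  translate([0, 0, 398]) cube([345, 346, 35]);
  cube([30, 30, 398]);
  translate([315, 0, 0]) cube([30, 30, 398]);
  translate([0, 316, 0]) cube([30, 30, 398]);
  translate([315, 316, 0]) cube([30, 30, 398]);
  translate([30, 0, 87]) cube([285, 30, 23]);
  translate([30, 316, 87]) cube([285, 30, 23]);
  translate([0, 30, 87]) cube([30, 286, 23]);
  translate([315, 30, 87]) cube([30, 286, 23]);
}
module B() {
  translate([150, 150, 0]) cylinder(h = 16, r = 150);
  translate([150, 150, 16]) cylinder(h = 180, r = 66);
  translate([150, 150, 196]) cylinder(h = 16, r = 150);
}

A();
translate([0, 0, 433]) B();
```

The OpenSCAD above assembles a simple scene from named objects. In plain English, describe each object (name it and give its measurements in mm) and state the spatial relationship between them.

A is a four-legged stool. The seat is 345×346 mm, 35 mm thick, top at z = 433 mm. It stands on four square legs, each 30×30 mm in cross-section, from z = 0 to the seat underside, each flush with a corner of the seat. Four stretchers, 30 mm wide and 23 mm tall, connect adjacent legs with their undersides at z = 87 mm, each running between the inner faces of the legs it joins and aligned with the legs' outer faces on the other axis.

B is a spool: two coaxial disc flanges of radius 150 mm and thickness 16 mm, joined by a core cylinder of radius 66 mm and height 180 mm. The lower flange rests on z = 0 and the three cylinders share a vertical axis.

The spool is on top of the stool.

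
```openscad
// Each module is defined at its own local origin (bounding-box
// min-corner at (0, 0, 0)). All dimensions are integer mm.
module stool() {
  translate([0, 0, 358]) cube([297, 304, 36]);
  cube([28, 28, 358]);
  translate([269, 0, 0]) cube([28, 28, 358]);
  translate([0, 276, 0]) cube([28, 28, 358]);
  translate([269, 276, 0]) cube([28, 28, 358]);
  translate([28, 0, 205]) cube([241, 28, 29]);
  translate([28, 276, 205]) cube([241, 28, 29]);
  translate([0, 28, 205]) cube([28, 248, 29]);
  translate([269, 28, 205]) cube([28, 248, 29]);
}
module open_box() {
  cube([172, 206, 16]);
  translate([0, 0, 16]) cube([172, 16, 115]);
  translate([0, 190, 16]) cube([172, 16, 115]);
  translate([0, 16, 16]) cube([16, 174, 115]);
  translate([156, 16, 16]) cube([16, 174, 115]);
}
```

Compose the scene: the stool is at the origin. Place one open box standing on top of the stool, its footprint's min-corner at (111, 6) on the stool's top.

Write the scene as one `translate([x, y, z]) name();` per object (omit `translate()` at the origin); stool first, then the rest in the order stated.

stool();
translate([111, 6, 394]) open_box();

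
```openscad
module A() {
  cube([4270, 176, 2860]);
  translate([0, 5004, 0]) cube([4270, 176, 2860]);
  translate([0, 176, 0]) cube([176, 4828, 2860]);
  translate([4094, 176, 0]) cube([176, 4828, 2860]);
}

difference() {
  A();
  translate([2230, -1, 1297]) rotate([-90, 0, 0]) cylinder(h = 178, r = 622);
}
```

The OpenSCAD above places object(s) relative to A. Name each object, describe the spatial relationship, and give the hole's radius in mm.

A is a house frame. The house frame has a circular hole through its front wall. The hole's radius is 622 mm.

The subtracted cylinder has r = 622 mm.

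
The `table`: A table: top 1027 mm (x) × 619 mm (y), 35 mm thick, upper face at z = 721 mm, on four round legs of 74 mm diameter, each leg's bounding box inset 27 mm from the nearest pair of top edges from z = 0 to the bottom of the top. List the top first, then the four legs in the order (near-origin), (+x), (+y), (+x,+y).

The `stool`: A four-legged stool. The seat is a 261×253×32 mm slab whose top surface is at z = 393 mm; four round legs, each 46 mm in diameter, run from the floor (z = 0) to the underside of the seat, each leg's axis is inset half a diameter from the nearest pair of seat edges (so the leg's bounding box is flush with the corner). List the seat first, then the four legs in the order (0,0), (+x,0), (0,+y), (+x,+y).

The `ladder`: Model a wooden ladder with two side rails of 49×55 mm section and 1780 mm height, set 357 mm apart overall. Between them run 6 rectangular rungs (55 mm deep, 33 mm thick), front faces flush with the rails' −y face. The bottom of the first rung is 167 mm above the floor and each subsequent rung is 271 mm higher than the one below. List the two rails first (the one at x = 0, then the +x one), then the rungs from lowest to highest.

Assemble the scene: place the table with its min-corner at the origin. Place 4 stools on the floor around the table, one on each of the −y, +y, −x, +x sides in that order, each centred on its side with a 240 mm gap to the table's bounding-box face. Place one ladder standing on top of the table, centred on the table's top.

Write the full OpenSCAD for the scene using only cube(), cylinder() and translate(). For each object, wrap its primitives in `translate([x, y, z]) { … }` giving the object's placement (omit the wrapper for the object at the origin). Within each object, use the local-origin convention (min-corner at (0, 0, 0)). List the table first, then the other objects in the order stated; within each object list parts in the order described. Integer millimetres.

translate([0, 0, 686]) cube([1027, 619, 35]);
translate([64, 64, 0]) cylinder(h = 686, r = 37);
translate([963, 64, 0]) cylinder(h = 686, r = 37);
translate([64, 555, 0]) cylinder(h = 686, r = 37);
translate([963, 555, 0]) cylinder(h = 686, r = 37);
translate([383, -493, 0]) {
  translate([0, 0, 361]) cube([261, 253, 32]);
  translate([23, 23, 0]) cylinder(h = 361, r = 23);
  translate([238, 23, 0]) cylinder(h = 361, r = 23);
  translate([23, 230, 0]) cylinder(h = 361, r = 23);
  translate([238, 230, 0]) cylinder(h = 361, r = 23);
}
translate([383, 859, 0]) {
  translate([0, 0, 361]) cube([261, 253, 32]);
  translate([23, 23, 0]) cylinder(h = 361, r = 23);
  translate([238, 23, 0]) cylinder(h = 361, r = 23);
  translate([23, 230, 0]) cylinder(h = 361, r = 23);
  translate([238, 230, 0]) cylinder(h = 361, r = 23);
}
translate([-501, 183, 0]) {
  translate([0, 0, 361]) cube([261, 253, 32]);
  translate([23, 23, 0]) cylinder(h = 361, r = 23);
  translate([238, 23, 0]) cylinder(h = 361, r = 23);
  translate([23, 230, 0]) cylinder(h = 361, r = 23);
  translate([238, 230, 0]) cylinder(h = 361, r = 23);
}
translate([1267, 183, 0]) {
  translate([0, 0, 361]) cube([261, 253, 32]);
  translate([23, 23, 0]) cylinder(h = 361, r = 23);
  translate([238, 23, 0]) cylinder(h = 361, r = 23);
  translate([23, 230, 0]) cylinder(h = 361, r = 23);
  translate([238, 230, 0]) cylinder(h = 361, r = 23);
}
translate([335, 282, 721]) {
  cube([49, 55, 1780]);
  translate([308, 0, 0]) cube([49, 55, 1780]);
  translate([49, 0, 167]) cube([259, 55, 33]);
  translate([49, 0, 438]) cube([259, 55, 33]);
  translate([49, 0, 709]) cube([259, 55, 33]);
  translate([49, 0, 980]) cube([259, 55, 33]);
  translate([49, 0, 1251]) cube([259, 55, 33]);
  translate([49, 0, 1522]) cube([259, 55, 33]);
}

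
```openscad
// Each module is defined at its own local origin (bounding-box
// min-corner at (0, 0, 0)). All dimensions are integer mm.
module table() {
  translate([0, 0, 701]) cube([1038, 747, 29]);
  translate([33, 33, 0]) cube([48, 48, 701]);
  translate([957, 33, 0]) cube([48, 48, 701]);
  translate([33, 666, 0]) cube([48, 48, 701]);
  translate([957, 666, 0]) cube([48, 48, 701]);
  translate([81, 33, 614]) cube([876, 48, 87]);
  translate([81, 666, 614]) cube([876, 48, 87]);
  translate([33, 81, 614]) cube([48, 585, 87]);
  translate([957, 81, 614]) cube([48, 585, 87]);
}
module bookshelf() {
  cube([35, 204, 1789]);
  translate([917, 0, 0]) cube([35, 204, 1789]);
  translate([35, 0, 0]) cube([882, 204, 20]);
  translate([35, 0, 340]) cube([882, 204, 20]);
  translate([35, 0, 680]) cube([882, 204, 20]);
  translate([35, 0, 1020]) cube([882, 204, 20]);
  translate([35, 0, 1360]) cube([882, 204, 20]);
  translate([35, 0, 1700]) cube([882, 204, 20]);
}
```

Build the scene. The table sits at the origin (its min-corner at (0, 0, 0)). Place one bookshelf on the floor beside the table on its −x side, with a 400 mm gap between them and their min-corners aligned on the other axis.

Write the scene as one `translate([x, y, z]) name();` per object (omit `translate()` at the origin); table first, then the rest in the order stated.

table();
translate([-1352, 0, 0]) bookshelf();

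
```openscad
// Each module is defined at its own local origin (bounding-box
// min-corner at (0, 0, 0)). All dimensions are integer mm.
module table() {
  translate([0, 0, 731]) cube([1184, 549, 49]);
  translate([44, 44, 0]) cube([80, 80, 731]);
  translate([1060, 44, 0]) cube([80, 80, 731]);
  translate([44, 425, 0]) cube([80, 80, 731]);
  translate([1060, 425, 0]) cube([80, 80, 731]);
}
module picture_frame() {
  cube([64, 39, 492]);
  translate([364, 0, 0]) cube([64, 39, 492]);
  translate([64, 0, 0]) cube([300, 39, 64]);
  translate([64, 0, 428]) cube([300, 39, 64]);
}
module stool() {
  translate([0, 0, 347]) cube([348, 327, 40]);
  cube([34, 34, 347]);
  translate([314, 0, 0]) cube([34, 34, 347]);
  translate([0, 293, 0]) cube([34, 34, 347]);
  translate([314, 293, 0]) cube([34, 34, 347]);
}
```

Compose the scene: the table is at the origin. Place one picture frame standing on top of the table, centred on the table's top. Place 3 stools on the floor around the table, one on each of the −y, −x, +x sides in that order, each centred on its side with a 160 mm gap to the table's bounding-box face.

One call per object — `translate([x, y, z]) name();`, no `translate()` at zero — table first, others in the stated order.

table();
translate([378, 255, 780]) picture_frame();
translate([418, -487, 0]) stool();
translate([-508, 111, 0]) stool();
translate([1344, 111, 0]) stool();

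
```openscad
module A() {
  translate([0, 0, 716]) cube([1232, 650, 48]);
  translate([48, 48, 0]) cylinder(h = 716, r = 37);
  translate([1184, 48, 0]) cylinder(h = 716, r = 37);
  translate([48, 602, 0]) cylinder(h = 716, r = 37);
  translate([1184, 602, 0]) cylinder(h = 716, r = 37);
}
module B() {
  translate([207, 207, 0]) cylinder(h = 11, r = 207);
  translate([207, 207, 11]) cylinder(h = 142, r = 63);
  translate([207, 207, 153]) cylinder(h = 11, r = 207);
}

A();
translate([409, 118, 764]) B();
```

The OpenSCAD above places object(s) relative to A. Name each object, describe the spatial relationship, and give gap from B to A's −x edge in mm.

The spool's min-x is at 409; the table's min-x is 0; gap = 409 mm.

A is a table. B is a spool. The spool is on top of the table, centred. The gap from the spool to the table's −x edge is 409 mm.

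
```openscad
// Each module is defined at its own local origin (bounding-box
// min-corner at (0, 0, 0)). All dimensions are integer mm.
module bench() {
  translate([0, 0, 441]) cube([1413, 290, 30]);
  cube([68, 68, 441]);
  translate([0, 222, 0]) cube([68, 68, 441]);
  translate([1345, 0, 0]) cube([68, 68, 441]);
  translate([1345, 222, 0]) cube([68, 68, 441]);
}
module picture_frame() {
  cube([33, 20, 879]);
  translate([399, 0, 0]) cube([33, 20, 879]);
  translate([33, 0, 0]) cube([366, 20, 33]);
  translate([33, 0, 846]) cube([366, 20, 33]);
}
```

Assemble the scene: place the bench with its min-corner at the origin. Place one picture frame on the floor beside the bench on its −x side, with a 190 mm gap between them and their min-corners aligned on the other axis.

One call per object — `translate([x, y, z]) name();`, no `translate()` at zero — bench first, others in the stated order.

bench();
translate([-622, 0, 0]) picture_frame();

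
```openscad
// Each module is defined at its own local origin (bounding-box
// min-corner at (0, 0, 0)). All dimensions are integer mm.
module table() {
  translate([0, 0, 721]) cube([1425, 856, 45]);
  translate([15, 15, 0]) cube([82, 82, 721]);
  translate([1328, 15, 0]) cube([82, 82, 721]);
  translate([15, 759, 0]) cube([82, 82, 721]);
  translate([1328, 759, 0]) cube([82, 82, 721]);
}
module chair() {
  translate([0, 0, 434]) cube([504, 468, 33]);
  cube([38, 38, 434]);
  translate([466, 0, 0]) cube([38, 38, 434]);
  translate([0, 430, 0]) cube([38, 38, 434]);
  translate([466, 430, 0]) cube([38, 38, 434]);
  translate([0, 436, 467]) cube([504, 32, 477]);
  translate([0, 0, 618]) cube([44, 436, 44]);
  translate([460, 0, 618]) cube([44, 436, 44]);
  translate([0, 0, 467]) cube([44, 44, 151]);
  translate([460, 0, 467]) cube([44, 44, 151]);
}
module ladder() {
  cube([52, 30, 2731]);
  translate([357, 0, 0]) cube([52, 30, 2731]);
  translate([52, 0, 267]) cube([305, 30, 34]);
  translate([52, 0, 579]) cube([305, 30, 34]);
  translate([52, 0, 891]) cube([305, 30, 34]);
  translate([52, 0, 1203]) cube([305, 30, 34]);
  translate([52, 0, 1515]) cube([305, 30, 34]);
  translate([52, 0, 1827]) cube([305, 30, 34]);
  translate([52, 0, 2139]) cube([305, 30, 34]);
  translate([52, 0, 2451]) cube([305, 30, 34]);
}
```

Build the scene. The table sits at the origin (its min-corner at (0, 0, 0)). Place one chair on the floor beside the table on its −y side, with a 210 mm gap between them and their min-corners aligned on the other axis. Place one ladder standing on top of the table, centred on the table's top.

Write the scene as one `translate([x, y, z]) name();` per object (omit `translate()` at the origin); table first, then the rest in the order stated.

table();
translate([0, -678, 0]) chair();
translate([508, 413, 766]) ladder();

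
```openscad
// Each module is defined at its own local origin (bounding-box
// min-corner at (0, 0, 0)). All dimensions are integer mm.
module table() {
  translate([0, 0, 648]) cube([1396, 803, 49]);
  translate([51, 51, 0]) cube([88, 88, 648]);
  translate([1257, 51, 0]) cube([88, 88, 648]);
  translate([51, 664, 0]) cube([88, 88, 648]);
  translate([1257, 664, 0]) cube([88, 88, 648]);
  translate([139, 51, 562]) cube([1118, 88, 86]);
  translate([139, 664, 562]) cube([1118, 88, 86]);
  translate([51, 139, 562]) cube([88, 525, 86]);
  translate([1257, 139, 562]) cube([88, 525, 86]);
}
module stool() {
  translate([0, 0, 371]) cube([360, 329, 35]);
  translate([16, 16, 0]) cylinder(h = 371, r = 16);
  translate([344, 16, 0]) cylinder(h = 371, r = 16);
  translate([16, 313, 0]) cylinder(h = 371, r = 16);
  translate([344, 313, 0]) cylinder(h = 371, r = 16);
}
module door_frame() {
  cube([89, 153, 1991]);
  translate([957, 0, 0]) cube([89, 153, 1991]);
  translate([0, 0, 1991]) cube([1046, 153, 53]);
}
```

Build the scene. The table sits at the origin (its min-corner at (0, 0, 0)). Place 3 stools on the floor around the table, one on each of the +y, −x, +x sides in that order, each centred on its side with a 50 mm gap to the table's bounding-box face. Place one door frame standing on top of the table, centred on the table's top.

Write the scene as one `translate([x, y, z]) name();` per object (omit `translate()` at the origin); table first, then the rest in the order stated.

table();
translate([518, 853, 0]) stool();
translate([-410, 237, 0]) stool();
translate([1446, 237, 0]) stool();
translate([175, 325, 697]) door_frame();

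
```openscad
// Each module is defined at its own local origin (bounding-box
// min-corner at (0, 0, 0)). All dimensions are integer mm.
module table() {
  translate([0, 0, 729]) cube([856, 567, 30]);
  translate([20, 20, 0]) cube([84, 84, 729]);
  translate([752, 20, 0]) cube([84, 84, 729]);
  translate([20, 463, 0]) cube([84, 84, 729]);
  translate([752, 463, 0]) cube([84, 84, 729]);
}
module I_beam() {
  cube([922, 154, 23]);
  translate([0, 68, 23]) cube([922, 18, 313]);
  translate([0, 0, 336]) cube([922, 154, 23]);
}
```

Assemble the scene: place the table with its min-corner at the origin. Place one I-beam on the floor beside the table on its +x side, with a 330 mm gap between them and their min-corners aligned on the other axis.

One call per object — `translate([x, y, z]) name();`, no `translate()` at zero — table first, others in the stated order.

table();
translate([1186, 0, 0]) I_beam();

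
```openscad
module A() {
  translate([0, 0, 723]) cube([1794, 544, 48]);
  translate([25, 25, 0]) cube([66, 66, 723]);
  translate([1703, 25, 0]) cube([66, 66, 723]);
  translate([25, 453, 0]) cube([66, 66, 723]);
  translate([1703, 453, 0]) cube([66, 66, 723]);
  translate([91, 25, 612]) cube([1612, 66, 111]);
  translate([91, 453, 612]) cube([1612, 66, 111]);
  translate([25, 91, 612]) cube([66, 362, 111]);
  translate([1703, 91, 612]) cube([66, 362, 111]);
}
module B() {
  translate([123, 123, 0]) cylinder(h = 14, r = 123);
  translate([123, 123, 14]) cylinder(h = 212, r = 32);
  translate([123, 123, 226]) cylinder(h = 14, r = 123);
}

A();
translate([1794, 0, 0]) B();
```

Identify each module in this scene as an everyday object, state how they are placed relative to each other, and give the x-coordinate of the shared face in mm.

The table's +x face and the spool's −x face are both at x = 1794 mm.

A is a table. B is a spool. The spool is against the table's +x side, with their −y faces flush. The x-coordinate of the shared face is 1794 mm.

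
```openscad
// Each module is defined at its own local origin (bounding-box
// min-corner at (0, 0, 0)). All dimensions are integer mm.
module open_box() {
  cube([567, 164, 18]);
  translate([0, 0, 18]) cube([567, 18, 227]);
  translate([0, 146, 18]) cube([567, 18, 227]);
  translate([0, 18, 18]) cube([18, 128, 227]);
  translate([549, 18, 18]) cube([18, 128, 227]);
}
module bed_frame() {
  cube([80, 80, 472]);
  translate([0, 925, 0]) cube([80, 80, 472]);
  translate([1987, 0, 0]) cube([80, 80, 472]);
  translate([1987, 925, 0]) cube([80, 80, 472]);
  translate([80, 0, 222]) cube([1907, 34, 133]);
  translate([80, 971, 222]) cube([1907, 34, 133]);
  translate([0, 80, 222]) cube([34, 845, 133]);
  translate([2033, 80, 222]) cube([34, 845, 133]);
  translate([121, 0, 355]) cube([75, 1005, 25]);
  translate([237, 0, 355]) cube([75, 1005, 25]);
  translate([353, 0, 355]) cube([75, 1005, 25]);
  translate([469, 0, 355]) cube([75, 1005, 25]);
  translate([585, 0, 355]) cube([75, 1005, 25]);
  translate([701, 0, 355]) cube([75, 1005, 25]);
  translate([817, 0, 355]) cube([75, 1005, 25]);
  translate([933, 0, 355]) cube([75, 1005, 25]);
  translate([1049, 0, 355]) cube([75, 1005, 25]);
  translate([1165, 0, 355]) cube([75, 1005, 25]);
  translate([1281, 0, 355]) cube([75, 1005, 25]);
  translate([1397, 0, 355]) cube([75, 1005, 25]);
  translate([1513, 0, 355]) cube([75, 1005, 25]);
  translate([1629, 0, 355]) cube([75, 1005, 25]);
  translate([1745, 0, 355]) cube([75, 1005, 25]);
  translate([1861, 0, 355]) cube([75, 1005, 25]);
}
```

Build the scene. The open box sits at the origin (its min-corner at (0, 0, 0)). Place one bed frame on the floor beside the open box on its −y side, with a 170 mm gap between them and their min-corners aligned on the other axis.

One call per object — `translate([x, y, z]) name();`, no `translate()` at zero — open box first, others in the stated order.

open_box();
translate([0, -1175, 0]) bed_frame();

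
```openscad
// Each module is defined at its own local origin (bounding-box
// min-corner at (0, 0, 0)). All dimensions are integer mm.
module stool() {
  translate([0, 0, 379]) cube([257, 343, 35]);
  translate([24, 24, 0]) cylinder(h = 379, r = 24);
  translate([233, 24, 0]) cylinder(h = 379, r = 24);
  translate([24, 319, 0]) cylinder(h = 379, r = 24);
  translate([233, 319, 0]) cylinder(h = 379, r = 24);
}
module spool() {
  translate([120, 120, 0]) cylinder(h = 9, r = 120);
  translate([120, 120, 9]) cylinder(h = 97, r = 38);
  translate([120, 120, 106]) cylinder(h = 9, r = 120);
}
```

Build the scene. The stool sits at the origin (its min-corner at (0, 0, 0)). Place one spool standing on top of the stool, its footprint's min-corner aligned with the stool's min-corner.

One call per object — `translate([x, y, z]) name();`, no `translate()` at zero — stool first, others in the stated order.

stool();
translate([0, 0, 414]) spool();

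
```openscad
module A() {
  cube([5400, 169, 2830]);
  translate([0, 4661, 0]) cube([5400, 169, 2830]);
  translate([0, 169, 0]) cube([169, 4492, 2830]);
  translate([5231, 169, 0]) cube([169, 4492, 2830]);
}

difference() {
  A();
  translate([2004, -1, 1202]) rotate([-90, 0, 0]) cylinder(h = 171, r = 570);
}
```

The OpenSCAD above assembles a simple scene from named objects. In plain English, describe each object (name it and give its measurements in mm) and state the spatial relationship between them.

A is a box-shaped house frame (walls only): outside footprint 5400×4830 mm, wall height 2830 mm, wall thickness 169 mm. The two y-facing walls run the full x-width; the two x-facing walls fit between the inner faces of the y-facing walls.

The house frame has a circular hole of radius 570 mm through its front wall, centred at (x = 2004, z = 1202).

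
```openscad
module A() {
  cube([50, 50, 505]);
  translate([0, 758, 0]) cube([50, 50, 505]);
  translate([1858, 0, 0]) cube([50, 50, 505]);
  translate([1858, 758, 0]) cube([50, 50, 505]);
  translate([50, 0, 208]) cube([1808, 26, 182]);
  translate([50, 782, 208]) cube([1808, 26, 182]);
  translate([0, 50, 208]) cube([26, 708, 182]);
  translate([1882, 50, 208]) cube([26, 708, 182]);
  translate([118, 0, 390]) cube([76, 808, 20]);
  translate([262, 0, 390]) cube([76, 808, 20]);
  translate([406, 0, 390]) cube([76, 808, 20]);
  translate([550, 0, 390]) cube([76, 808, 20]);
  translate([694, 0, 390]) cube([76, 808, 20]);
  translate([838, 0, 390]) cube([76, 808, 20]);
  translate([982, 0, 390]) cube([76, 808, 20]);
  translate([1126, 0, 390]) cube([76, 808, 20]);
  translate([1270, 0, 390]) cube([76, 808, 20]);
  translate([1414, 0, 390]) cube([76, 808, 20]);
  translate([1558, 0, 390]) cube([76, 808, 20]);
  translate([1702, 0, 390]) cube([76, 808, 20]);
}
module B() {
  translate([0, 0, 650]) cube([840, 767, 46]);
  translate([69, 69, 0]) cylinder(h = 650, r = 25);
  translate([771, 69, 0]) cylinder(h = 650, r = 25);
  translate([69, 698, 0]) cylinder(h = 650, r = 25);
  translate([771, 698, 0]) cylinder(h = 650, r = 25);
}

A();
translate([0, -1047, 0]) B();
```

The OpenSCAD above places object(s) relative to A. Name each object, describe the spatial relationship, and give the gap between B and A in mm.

The table's nearest face is 280 mm from the bed frame's −y face.

A is a bed frame. B is a table. The table is on the floor beside the bed frame on its −y side. The gap between the table and the bed frame is 280 mm.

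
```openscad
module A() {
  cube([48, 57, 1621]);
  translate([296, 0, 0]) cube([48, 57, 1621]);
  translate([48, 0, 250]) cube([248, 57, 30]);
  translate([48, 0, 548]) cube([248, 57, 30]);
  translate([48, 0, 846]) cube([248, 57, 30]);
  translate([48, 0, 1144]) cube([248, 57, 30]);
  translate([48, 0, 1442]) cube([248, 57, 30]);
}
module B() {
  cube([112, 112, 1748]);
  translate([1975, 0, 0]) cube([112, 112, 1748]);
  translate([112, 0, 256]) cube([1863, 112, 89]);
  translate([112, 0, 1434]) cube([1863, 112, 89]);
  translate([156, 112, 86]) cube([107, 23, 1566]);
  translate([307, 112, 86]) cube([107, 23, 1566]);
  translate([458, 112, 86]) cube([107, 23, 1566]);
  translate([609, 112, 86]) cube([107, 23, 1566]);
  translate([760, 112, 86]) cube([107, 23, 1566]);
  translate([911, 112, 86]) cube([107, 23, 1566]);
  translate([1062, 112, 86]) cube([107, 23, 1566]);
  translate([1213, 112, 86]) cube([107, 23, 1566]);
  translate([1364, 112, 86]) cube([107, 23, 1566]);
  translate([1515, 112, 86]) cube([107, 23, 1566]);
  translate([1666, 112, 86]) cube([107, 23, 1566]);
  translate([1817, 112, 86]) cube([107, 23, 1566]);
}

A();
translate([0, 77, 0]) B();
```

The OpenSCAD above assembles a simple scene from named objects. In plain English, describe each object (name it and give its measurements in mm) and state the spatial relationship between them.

A is a wooden ladder with two side rails of 48×57 mm section and 1621 mm height, set 344 mm apart overall. Between them run 5 rectangular rungs (57 mm deep, 30 mm thick), front faces flush with the rails' −y face. The bottom of the first rung is 250 mm above the floor and each subsequent rung is 298 mm higher than the one below.

B is a fence section. Two 112×112 mm posts, 1748 mm tall, stand on the floor with a clear span of 1863 mm between their inner faces. Two horizontal rails of 112×89 mm section span the gap between the posts with their undersides at z = 256 mm and z = 1434 mm, flush with the posts' −y face. 12 pickets, each 107 mm wide, 23 mm thick and 1566 mm tall, are fixed to the +y face of the rails with their bottoms at z = 86 mm, evenly spaced across the span with equal gaps (rounded down to the nearest mm) at the −x end and between each pair — any rounding remainder accumulates at the +x end.

The fence section is on the floor beside the ladder on its +y side.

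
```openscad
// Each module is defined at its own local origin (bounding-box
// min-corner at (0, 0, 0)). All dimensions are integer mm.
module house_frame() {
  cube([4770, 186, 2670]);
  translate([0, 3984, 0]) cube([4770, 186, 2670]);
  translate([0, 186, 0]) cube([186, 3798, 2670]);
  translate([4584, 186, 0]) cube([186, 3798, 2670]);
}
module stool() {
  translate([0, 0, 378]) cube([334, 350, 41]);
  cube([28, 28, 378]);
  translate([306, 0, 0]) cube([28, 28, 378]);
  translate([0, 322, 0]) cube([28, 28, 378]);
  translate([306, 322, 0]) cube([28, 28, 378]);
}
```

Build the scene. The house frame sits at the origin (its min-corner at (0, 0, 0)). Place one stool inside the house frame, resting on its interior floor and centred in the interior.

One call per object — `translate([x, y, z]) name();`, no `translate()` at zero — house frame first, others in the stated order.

house_frame();
translate([2218, 1910, 0]) stool();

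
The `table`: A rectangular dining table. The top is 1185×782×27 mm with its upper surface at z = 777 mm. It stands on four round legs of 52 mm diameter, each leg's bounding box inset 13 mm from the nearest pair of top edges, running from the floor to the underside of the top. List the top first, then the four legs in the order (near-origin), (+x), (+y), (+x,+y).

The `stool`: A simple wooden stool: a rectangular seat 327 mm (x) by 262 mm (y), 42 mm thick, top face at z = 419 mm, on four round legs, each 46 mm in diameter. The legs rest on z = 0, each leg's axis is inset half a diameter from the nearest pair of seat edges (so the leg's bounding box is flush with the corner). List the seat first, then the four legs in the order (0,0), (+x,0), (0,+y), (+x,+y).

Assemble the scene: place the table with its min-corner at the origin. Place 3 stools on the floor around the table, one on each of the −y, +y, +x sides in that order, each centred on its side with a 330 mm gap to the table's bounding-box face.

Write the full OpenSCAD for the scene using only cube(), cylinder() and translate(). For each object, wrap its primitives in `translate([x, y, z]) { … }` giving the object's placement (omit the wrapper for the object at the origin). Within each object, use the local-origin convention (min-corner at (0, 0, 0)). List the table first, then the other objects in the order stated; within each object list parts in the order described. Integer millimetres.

translate([0, 0, 750]) cube([1185, 782, 27]);
translate([39, 39, 0]) cylinder(h = 750, r = 26);
translate([1146, 39, 0]) cylinder(h = 750, r = 26);
translate([39, 743, 0]) cylinder(h = 750, r = 26);
translate([1146, 743, 0]) cylinder(h = 750, r = 26);
translate([429, -592, 0]) {
  translate([0, 0, 377]) cube([327, 262, 42]);
  translate([23, 23, 0]) cylinder(h = 377, r = 23);
  translate([304, 23, 0]) cylinder(h = 377, r = 23);
  translate([23, 239, 0]) cylinder(h = 377, r = 23);
  translate([304, 239, 0]) cylinder(h = 377, r = 23);
}
translate([429, 1112, 0]) {
  translate([0, 0, 377]) cube([327, 262, 42]);
  translate([23, 23, 0]) cylinder(h = 377, r = 23);
  translate([304, 23, 0]) cylinder(h = 377, r = 23);
  translate([23, 239, 0]) cylinder(h = 377, r = 23);
  translate([304, 239, 0]) cylinder(h = 377, r = 23);
}
translate([1515, 260, 0]) {
  translate([0, 0, 377]) cube([327, 262, 42]);
  translate([23, 23, 0]) cylinder(h = 377, r = 23);
  translate([304, 23, 0]) cylinder(h = 377, r = 23);
  translate([23, 239, 0]) cylinder(h = 377, r = 23);
  translate([304, 239, 0]) cylinder(h = 377, r = 23);
}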